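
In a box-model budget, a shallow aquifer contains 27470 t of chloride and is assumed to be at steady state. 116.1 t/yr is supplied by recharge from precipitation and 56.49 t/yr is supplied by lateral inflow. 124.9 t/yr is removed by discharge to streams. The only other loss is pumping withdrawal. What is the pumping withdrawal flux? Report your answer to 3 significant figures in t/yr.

At steady state ΣF_in = ΣF_out.
ΣF_in = 116.1 + 56.49 = 172.59 t/yr.
Pumping withdrawal flux = ΣF_in − (124.9) = 172.59 − 124.9 = 47.69 t/yr.

47.7 t/yr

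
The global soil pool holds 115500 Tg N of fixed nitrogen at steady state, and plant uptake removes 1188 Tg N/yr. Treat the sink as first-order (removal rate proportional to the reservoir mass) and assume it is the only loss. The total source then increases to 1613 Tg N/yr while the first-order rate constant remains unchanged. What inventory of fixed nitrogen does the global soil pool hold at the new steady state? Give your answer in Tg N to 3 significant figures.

157000 Tg N

Rate constant k = F/M = 1188 / 115500 = 0.01029 yr⁻¹.
At the new steady state, source = k·M_new ⇒ M_new = 1613 / 0.01029 = 156800 Tg N.
(Equivalently M_new = M × F_new/F_old = 115500 × 1613/1188.)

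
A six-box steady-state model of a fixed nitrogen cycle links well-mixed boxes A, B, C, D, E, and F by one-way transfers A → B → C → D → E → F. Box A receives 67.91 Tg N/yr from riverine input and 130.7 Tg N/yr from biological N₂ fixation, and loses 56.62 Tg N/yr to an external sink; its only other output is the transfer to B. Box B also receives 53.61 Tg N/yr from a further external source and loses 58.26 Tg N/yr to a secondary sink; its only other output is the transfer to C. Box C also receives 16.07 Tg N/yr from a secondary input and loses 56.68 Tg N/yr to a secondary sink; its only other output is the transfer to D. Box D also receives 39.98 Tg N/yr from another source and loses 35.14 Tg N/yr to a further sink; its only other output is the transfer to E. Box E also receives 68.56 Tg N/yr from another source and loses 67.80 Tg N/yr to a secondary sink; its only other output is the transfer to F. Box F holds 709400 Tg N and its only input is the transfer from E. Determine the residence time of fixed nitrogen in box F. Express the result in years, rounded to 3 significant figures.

Box A: F(A→B) = (67.91 + 130.7) − 56.62 = 141.99 Tg N/yr.
Box B: F(B→C) = (141.99 + 53.61) − 58.26 = 137.34 Tg N/yr.
Box C: F(C→D) = (137.34 + 16.07) − 56.68 = 96.730 Tg N/yr.
Box D: F(D→E) = (96.730 + 39.98) − 35.14 = 101.57 Tg N/yr.
Box E: F(E→F) = (101.57 + 68.56) − 67.80 = 102.33 Tg N/yr.
Box F throughput = its input = 102.33 Tg N/yr; τ = 709400 / 102.33 = 6932 yr.

6930 yr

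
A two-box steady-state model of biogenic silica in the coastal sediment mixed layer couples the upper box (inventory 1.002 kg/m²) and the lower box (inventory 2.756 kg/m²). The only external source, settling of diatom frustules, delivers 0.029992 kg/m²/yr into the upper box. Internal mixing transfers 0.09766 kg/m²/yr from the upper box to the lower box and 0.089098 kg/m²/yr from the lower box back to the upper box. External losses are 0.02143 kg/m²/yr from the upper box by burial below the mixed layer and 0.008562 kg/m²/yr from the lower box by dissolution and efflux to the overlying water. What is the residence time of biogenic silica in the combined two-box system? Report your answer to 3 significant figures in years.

125 yr

Residence time in the combined system uses the total inventory and the total *external* removal — internal exchanges between the two boxes cancel.
M_total = 1.002 + 2.756 = 3.7580 kg/m².
ΣF_external_out = 0.02143 + 0.008562 = 0.029992 kg/m²/yr.
τ = M_total / ΣF_ext = 3.7580 / 0.029992 = 125.3 yr.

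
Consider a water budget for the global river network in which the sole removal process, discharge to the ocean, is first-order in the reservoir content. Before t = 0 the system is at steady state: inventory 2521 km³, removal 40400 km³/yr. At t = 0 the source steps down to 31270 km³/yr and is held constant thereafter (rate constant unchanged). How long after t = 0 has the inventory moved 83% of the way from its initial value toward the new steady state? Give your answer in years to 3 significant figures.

0.111 yr

τ = M₀/F₀ = 2521/40400 = 0.06240 yr.
The remaining gap fraction is e^(−t/τ); 83% covered ⇒ e^(−t/τ) = 0.170.
t = −τ ln(0.170) = 0.06240 × 1.772 = 0.1106 yr.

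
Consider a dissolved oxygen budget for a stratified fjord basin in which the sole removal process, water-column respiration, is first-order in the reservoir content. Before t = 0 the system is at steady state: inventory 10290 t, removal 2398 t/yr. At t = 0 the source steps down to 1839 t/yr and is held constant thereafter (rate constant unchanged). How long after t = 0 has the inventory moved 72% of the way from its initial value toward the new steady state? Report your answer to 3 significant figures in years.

5.46 yr

τ = M₀/F₀ = 10290/2398 = 4.291 yr.
The remaining gap fraction is e^(−t/τ); 72% covered ⇒ e^(−t/τ) = 0.280.
t = −τ ln(0.280) = 4.291 × 1.273 = 5.462 yr.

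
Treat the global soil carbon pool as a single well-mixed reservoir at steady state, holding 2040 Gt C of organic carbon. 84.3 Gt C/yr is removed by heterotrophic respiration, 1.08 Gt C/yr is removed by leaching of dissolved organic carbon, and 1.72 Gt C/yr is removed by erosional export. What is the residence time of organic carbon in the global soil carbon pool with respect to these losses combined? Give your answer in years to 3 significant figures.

Total removal = 84.30 + 1.080 + 1.720 = 87.100 Gt C/yr.
τ = M / ΣF_out = 2040 / 87.100 = 23.42 yr.

23.4 yr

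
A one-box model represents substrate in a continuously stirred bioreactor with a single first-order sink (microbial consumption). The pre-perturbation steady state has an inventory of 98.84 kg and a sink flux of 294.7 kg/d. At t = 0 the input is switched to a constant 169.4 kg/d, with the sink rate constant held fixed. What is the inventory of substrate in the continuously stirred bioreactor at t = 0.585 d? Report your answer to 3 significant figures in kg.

τ = M₀/F₀ = 98.84/294.7 = 0.3354 d; rate constant k = 1/τ.
New steady state M_∞ = F₁/k = F₁·τ = 169.4 × 0.3354 = 56.815 kg.
M(t) = M_∞ + (M₀ − M_∞)·e^(−t/τ); t/τ = 0.585/0.3354 = 1.744, so e^(−t/τ) = 0.1748.
M(t) = 56.815 + 42.02 × 0.1748 = 64.160 kg.

64.2 kg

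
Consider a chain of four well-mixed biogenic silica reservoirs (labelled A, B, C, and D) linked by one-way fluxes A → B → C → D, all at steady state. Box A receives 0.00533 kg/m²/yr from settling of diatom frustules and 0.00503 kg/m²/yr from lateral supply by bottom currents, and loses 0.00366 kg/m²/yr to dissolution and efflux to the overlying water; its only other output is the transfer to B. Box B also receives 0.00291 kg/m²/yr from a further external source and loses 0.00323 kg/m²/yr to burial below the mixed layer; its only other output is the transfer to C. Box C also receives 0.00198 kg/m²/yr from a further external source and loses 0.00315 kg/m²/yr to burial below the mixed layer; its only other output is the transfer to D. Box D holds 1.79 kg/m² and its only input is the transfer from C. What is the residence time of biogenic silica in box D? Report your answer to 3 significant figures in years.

344 yr

Box A: F(A→B) = (0.00533 + 0.00503) − 0.00366 = 0.0067000 kg/m²/yr.
Box B: F(B→C) = (0.0067000 + 0.00291) − 0.00323 = 0.0063800 kg/m²/yr.
Box C: F(C→D) = (0.0063800 + 0.00198) − 0.00315 = 0.0052100 kg/m²/yr.
Box D throughput = its input = 0.0052100 kg/m²/yr; τ = 1.79 / 0.0052100 = 343.6 yr.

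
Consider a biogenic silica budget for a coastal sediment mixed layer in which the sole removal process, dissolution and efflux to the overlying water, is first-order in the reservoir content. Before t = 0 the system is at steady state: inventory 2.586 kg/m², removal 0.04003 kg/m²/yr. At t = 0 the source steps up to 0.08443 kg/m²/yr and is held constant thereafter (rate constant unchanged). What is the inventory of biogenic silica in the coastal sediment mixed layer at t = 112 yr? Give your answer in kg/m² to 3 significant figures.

τ = M₀/F₀ = 2.586/0.04003 = 64.60 yr; rate constant k = 1/τ.
New steady state M_∞ = F₁/k = F₁·τ = 0.08443 × 64.60 = 5.4543 kg/m².
M(t) = M_∞ + (M₀ − M_∞)·e^(−t/τ); t/τ = 112/64.60 = 1.734, so e^(−t/τ) = 0.1766.
M(t) = 5.4543 − 2.868 × 0.1766 = 4.9477 kg/m².

4.95 kg/m²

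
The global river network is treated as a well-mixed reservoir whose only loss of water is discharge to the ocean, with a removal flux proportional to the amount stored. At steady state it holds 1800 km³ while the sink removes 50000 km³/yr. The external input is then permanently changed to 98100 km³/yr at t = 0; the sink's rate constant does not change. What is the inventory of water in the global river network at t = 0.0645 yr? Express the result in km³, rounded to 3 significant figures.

τ = M₀/F₀ = 1800/50000 = 0.03600 yr; rate constant k = 1/τ.
New steady state M_∞ = F₁/k = F₁·τ = 98100 × 0.03600 = 3531.6 km³.
M(t) = M_∞ + (M₀ − M_∞)·e^(−t/τ); t/τ = 0.0645/0.03600 = 1.792, so e^(−t/τ) = 0.1667.
M(t) = 3531.6 − 1732 × 0.1667 = 3243.0 km³.

3240 km³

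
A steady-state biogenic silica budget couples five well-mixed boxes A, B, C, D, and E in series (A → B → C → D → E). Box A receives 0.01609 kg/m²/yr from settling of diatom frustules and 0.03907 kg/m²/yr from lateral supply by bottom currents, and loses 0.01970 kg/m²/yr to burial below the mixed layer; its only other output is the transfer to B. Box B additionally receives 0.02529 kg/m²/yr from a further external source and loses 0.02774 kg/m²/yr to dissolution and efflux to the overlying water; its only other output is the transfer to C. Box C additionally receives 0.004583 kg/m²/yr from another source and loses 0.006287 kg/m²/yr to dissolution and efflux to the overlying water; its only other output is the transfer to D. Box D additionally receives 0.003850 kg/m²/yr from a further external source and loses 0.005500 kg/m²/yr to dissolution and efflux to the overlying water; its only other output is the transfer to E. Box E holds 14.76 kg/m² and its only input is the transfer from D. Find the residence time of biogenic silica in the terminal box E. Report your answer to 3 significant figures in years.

498 yr

Box A: F(A→B) = (0.01609 + 0.03907) − 0.01970 = 0.035460 kg/m²/yr.
Box B: F(B→C) = (0.035460 + 0.02529) − 0.02774 = 0.033010 kg/m²/yr.
Box C: F(C→D) = (0.033010 + 0.004583) − 0.006287 = 0.031306 kg/m²/yr.
Box D: F(D→E) = (0.031306 + 0.003850) − 0.005500 = 0.029656 kg/m²/yr.
Box E throughput = its input = 0.029656 kg/m²/yr; τ = 14.76 / 0.029656 = 497.7 yr.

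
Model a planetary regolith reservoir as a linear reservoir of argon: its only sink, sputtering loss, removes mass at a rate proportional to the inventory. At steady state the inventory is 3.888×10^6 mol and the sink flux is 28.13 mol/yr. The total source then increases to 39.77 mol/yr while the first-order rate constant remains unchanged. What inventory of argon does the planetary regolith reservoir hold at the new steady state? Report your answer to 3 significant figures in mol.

5.50×10^6 mol

Rate constant k = F/M = 28.13 / 3.888×10^6 = 7.235×10^-6 yr⁻¹.
At the new steady state, source = k·M_new ⇒ M_new = 39.77 / 7.235×10^-6 = 5.497×10^6 mol.
(Equivalently M_new = M × F_new/F_old = 3.888×10^6 × 39.77/28.13.)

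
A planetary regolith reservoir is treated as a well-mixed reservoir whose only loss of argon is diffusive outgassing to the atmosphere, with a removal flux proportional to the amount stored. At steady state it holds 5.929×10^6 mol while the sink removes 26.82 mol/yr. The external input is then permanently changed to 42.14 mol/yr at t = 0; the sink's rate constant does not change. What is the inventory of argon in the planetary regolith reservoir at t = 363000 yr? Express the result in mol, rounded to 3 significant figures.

The sink rate constant is k = F₀/M₀ = 26.82/5.929×10^6 = 4.524×10^-6 yr⁻¹.
Solving dM/dt = F₁ − kM with M(0) = M₀ gives M(t) = F₁/k + (M₀ − F₁/k)·e^(−kt).
F₁/k = 42.14/4.524×10^-6 = 9.3157×10^6 mol; kt = 4.524×10^-6 × 363000 = 1.642, e^(−kt) = 0.1936.
M(363000) = 9.3157×10^6 + (5.929×10^6 − 9.3157×10^6) × 0.1936 = 9.3157×10^6 − 655600 = 8.6601×10^6 mol.

8.66×10^6 mol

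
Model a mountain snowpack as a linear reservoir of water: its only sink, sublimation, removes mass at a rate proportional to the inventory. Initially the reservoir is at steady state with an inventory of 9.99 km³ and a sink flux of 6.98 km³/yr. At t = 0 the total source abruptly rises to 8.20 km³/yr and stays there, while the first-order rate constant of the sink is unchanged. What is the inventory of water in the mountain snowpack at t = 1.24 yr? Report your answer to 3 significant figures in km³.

Residence time τ = M₀/F₀ = 1.431 yr. The eventual steady state is M_∞ = M₀·(F₁/F₀) = 9.99 × 8.20/6.98 = 11.736 km³.
The anomaly ΔM(t) = M(t) − M_∞ decays as ΔM₀·e^(−t/τ) with ΔM₀ = 9.99 − 11.736 = −1.746 km³.
At t = 1.24 yr, e^(−t/τ) = e^(−0.8664) = 0.4205, so ΔM = −0.7342 km³ and M = 11.736 − 0.7342 = 11.002 km³.

11.0 km³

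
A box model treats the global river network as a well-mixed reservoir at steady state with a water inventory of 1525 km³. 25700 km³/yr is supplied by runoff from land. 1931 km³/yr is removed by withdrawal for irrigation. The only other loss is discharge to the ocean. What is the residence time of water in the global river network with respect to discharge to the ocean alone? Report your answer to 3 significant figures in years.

At steady state ΣF_in = ΣF_out.
ΣF_in = 25700 km³/yr.
Discharge to the ocean flux = ΣF_in − (1931) = 25700 − 1931 = 23770 km³/yr.
τ = M / F = 1525 / 23770 = 0.06416 yr.

0.0642 yr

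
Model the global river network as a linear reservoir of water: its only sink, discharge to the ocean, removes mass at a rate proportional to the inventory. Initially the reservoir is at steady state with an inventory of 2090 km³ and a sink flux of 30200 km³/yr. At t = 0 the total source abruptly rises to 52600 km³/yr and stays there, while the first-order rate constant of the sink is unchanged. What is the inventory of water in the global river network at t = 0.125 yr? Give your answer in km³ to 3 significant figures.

3390 km³

Residence time τ = M₀/F₀ = 0.06921 yr. The eventual steady state is M_∞ = M₀·(F₁/F₀) = 2090 × 52600/30200 = 3640.2 km³.
The anomaly ΔM(t) = M(t) − M_∞ decays as ΔM₀·e^(−t/τ) with ΔM₀ = 2090 − 3640.2 = −1550 km³.
At t = 0.125 yr, e^(−t/τ) = e^(−1.806) = 0.1643, so ΔM = −254.7 km³ and M = 3640.2 − 254.7 = 3385.5 km³.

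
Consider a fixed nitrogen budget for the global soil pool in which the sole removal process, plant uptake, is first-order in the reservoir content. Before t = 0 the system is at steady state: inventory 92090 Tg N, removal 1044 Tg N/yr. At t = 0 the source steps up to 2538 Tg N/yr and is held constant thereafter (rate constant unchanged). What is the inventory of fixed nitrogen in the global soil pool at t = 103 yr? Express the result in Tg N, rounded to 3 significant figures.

Residence time τ = M₀/F₀ = 88.21 yr. The eventual steady state is M_∞ = M₀·(F₁/F₀) = 92090 × 2538/1044 = 223870 Tg N.
The anomaly ΔM(t) = M(t) − M_∞ decays as ΔM₀·e^(−t/τ) with ΔM₀ = 92090 − 223870 = −131800 Tg N.
At t = 103 yr, e^(−t/τ) = e^(−1.168) = 0.3111, so ΔM = −41000 Tg N and M = 223870 − 41000 = 182880 Tg N.

183000 Tg N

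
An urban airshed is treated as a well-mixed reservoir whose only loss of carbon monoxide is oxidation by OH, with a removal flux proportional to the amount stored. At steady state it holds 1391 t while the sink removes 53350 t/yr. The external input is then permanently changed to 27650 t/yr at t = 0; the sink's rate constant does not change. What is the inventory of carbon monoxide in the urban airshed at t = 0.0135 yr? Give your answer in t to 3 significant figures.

τ = M₀/F₀ = 1391/53350 = 0.02607 yr; rate constant k = 1/τ.
New steady state M_∞ = F₁/k = F₁·τ = 27650 × 0.02607 = 720.92 t.
M(t) = M_∞ + (M₀ − M_∞)·e^(−t/τ); t/τ = 0.0135/0.02607 = 0.5178, so e^(−t/τ) = 0.5958.
M(t) = 720.92 + 670.1 × 0.5958 = 1120.2 t.

1120 t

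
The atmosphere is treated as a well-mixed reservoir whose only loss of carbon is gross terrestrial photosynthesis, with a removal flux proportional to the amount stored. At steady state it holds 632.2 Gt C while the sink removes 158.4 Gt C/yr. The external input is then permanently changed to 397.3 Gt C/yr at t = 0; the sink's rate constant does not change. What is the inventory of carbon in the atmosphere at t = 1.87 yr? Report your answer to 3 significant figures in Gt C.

Residence time τ = M₀/F₀ = 3.991 yr. The eventual steady state is M_∞ = M₀·(F₁/F₀) = 632.2 × 397.3/158.4 = 1585.7 Gt C.
The anomaly ΔM(t) = M(t) − M_∞ decays as ΔM₀·e^(−t/τ) with ΔM₀ = 632.2 − 1585.7 = −953.5 Gt C.
At t = 1.87 yr, e^(−t/τ) = e^(−0.4685) = 0.6259, so ΔM = −596.8 Gt C and M = 1585.7 − 596.8 = 988.88 Gt C.

989 Gt C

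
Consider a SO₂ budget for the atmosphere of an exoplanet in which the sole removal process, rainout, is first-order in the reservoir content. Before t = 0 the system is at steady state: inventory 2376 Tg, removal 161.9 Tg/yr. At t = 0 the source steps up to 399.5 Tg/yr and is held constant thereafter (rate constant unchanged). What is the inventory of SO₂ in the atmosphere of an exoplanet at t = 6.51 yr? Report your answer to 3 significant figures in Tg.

3630 Tg

The sink rate constant is k = F₀/M₀ = 161.9/2376 = 0.06814 yr⁻¹.
Solving dM/dt = F₁ − kM with M(0) = M₀ gives M(t) = F₁/k + (M₀ − F₁/k)·e^(−kt).
F₁/k = 399.5/0.06814 = 5863.0 Tg; kt = 0.06814 × 6.51 = 0.4436, e^(−kt) = 0.6417.
M(6.51) = 5863.0 + (2376 − 5863.0) × 0.6417 = 5863.0 − 2238 = 3625.3 Tg.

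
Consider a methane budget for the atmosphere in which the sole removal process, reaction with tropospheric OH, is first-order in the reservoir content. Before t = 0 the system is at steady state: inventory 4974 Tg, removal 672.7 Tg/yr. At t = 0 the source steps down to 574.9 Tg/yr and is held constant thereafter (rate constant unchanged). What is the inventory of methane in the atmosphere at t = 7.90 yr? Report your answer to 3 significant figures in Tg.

4500 Tg

The sink rate constant is k = F₀/M₀ = 672.7/4974 = 0.1352 yr⁻¹.
Solving dM/dt = F₁ − kM with M(0) = M₀ gives M(t) = F₁/k + (M₀ − F₁/k)·e^(−kt).
F₁/k = 574.9/0.1352 = 4250.9 Tg; kt = 0.1352 × 7.90 = 1.068, e^(−kt) = 0.3436.
M(7.90) = 4250.9 + (4974 − 4250.9) × 0.3436 = 4250.9 + 248.4 = 4499.3 Tg.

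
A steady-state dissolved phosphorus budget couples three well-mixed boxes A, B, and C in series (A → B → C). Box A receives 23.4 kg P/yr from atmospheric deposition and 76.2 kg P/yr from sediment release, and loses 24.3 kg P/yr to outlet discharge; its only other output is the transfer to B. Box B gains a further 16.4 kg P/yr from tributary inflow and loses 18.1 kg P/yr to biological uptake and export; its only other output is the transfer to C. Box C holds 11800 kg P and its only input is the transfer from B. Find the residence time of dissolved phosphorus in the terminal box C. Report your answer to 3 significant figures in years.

160 yr

Box A: F(A→B) = (23.4 + 76.2) − 24.3 = 75.300 kg P/yr.
Box B: F(B→C) = (75.300 + 16.4) − 18.1 = 73.600 kg P/yr.
Box C throughput = its input = 73.600 kg P/yr; τ = 11800 / 73.600 = 160.3 yr.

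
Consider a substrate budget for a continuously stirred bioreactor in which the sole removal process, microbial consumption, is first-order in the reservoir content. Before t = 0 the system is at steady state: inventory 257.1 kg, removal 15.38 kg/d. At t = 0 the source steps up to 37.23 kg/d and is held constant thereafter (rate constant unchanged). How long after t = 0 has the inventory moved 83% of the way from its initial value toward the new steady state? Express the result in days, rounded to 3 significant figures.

29.6 d

τ = M₀/F₀ = 257.1/15.38 = 16.72 d.
The remaining gap fraction is e^(−t/τ); 83% covered ⇒ e^(−t/τ) = 0.170.
t = −τ ln(0.170) = 16.72 × 1.772 = 29.62 d.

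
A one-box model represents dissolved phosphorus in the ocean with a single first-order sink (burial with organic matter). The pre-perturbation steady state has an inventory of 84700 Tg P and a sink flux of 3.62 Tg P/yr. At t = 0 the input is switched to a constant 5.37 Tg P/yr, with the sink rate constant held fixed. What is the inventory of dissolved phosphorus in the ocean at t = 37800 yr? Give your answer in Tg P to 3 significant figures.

118000 Tg P

τ = M₀/F₀ = 84700/3.62 = 23400 yr; rate constant k = 1/τ.
New steady state M_∞ = F₁/k = F₁·τ = 5.37 × 23400 = 125650 Tg P.
M(t) = M_∞ + (M₀ − M_∞)·e^(−t/τ); t/τ = 37800/23400 = 1.616, so e^(−t/τ) = 0.1988.
M(t) = 125650 − 40950 × 0.1988 = 117510 Tg P.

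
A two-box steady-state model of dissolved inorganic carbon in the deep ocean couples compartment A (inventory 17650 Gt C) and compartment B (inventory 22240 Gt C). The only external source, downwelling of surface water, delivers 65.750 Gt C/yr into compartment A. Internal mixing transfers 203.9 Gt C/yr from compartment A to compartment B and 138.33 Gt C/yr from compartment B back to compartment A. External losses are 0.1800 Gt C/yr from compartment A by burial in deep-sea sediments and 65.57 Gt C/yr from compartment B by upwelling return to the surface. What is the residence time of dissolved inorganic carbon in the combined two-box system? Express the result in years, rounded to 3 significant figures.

607 yr

Treat the two boxes together as one reservoir: the mixing fluxes between them are internal recycling, so τ = ΣM / Σ(external losses).
M_total = 17650 + 22240 = 39890 Gt C.
ΣF_external_out = 0.1800 + 65.57 = 65.750 Gt C/yr.
τ = M_total / ΣF_ext = 39890 / 65.750 = 606.7 yr.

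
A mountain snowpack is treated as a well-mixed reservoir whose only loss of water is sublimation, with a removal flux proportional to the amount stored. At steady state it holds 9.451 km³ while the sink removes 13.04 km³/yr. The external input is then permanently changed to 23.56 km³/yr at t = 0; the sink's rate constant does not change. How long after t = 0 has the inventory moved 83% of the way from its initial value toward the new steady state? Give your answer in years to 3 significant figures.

1.28 yr

τ = M₀/F₀ = 9.451/13.04 = 0.7248 yr.
The remaining gap fraction is e^(−t/τ); 83% covered ⇒ e^(−t/τ) = 0.170.
t = −τ ln(0.170) = 0.7248 × 1.772 = 1.284 yr.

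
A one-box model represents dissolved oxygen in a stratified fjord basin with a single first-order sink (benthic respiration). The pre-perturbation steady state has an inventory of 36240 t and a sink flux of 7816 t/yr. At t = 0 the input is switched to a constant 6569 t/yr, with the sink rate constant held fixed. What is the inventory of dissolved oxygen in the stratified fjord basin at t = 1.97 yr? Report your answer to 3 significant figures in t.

Residence time τ = M₀/F₀ = 4.637 yr. The eventual steady state is M_∞ = M₀·(F₁/F₀) = 36240 × 6569/7816 = 30458 t.
The anomaly ΔM(t) = M(t) − M_∞ decays as ΔM₀·e^(−t/τ) with ΔM₀ = 36240 − 30458 = 5782 t.
At t = 1.97 yr, e^(−t/τ) = e^(−0.4249) = 0.6539, so ΔM = 3780 t and M = 30458 + 3780 = 34239 t.

34200 t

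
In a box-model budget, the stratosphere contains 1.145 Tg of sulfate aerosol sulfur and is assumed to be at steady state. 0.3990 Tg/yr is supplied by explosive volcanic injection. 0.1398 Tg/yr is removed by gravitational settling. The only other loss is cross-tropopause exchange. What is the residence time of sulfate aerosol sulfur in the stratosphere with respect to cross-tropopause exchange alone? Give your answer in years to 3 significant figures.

At steady state ΣF_in = ΣF_out.
ΣF_in = 0.39900 Tg/yr.
Cross-tropopause exchange flux = ΣF_in − (0.1398) = 0.39900 − 0.1398 = 0.2592 Tg/yr.
τ = M / F = 1.145 / 0.2592 = 4.417 yr.

4.42 yr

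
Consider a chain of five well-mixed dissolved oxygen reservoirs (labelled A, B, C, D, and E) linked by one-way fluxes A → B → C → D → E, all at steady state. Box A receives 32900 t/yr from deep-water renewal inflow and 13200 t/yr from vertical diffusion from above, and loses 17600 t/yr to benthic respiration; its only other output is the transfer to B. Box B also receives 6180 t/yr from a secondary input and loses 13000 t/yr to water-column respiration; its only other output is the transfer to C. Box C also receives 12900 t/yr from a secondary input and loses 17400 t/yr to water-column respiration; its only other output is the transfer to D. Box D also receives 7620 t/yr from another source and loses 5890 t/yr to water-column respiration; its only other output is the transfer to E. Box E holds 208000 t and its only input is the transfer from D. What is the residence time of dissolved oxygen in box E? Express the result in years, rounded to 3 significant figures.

Box A: F(A→B) = (32900 + 13200) − 17600 = 28500 t/yr.
Box B: F(B→C) = (28500 + 6180) − 13000 = 21680 t/yr.
Box C: F(C→D) = (21680 + 12900) − 17400 = 17180 t/yr.
Box D: F(D→E) = (17180 + 7620) − 5890 = 18910 t/yr.
Box E throughput = its input = 18910 t/yr; τ = 208000 / 18910 = 11.00 yr.

11.0 yr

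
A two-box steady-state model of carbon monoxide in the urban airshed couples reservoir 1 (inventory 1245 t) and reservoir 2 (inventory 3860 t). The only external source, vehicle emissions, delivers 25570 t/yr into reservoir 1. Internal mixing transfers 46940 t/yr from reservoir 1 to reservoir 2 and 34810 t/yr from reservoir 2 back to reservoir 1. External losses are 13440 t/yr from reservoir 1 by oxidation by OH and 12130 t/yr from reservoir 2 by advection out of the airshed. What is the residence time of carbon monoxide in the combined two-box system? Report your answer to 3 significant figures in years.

0.200 yr

Residence time in the combined system uses the total inventory and the total *external* removal — internal exchanges between the two boxes cancel.
M_total = 1245 + 3860 = 5105.0 t.
ΣF_external_out = 13440 + 12130 = 25570 t/yr.
τ = M_total / ΣF_ext = 5105.0 / 25570 = 0.1996 yr.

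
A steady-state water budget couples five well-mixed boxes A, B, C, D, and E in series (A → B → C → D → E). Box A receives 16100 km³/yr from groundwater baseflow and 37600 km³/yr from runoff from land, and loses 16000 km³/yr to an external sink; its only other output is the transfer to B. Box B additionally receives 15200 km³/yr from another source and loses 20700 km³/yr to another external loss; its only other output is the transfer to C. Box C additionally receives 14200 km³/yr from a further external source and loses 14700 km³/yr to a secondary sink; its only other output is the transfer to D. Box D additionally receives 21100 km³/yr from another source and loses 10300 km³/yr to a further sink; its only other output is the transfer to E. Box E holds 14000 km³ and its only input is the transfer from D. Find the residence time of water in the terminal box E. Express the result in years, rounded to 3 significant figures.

Box A: F(A→B) = (16100 + 37600) − 16000 = 37700 km³/yr.
Box B: F(B→C) = (37700 + 15200) − 20700 = 32200 km³/yr.
Box C: F(C→D) = (32200 + 14200) − 14700 = 31700 km³/yr.
Box D: F(D→E) = (31700 + 21100) − 10300 = 42500 km³/yr.
Box E throughput = its input = 42500 km³/yr; τ = 14000 / 42500 = 0.3294 yr.

0.329 yr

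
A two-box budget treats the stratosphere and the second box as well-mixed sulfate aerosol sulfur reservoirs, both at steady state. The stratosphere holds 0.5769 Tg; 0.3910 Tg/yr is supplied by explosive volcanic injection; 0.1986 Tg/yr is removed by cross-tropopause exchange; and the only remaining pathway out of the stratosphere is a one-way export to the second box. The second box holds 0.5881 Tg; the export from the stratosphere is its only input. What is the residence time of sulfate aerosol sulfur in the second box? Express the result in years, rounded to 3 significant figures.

3.06 yr

Balance the stratosphere: ΣF_in = 0.39100 Tg/yr.
Export to the second box = ΣF_in − (0.1986) = 0.19240 Tg/yr.
At steady state the output of the second box equals its input, 0.19240 Tg/yr.
τ = M / F = 0.5881 / 0.19240 = 3.057 yr.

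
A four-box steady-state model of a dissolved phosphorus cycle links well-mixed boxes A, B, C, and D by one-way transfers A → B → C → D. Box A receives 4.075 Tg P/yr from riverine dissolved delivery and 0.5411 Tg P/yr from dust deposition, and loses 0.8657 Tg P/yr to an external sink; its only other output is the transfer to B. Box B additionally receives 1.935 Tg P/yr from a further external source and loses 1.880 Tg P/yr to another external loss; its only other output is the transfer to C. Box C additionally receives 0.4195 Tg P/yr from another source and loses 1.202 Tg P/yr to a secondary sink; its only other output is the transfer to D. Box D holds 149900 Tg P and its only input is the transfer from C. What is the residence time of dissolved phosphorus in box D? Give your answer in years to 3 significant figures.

Box A: F(A→B) = (4.075 + 0.5411) − 0.8657 = 3.7504 Tg P/yr.
Box B: F(B→C) = (3.7504 + 1.935) − 1.880 = 3.8054 Tg P/yr.
Box C: F(C→D) = (3.8054 + 0.4195) − 1.202 = 3.0229 Tg P/yr.
Box D throughput = its input = 3.0229 Tg P/yr; τ = 149900 / 3.0229 = 49590 yr.

49600 yr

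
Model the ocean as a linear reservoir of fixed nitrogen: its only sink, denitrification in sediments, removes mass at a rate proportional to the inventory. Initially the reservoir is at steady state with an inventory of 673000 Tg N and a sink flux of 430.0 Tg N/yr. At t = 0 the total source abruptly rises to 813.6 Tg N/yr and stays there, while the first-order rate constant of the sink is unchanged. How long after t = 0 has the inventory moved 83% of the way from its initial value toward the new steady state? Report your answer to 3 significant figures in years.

2770 yr

τ = M₀/F₀ = 673000/430.0 = 1565 yr.
The remaining gap fraction is e^(−t/τ); 83% covered ⇒ e^(−t/τ) = 0.170.
t = −τ ln(0.170) = 1565 × 1.772 = 2773 yr.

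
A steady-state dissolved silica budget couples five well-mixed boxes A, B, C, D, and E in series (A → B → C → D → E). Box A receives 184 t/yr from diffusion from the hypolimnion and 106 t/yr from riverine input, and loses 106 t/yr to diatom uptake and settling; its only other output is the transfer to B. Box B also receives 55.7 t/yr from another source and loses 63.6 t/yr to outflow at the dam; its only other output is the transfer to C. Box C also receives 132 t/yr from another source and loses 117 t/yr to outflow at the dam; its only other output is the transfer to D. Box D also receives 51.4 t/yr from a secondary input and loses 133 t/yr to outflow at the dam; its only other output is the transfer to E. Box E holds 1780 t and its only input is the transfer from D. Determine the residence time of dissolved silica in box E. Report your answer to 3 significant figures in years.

Box A: F(A→B) = (184 + 106) − 106 = 184.00 t/yr.
Box B: F(B→C) = (184.00 + 55.7) − 63.6 = 176.10 t/yr.
Box C: F(C→D) = (176.10 + 132) − 117 = 191.10 t/yr.
Box D: F(D→E) = (191.10 + 51.4) − 133 = 109.50 t/yr.
Box E throughput = its input = 109.50 t/yr; τ = 1780 / 109.50 = 16.26 yr.

16.3 yr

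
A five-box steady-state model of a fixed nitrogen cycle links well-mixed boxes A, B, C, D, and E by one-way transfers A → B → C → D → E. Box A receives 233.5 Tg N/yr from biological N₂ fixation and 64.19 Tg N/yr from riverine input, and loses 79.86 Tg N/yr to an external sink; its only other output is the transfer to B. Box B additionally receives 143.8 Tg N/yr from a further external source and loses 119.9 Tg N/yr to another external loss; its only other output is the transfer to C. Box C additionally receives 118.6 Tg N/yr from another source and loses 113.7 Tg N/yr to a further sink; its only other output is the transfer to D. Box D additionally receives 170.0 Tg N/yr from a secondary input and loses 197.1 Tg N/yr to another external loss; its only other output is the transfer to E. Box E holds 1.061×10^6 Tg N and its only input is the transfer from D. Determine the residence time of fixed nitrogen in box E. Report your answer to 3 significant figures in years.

Box A: F(A→B) = (233.5 + 64.19) − 79.86 = 217.83 Tg N/yr.
Box B: F(B→C) = (217.83 + 143.8) − 119.9 = 241.73 Tg N/yr.
Box C: F(C→D) = (241.73 + 118.6) − 113.7 = 246.63 Tg N/yr.
Box D: F(D→E) = (246.63 + 170.0) − 197.1 = 219.53 Tg N/yr.
Box E throughput = its input = 219.53 Tg N/yr; τ = 1.061×10^6 / 219.53 = 4833 yr.

4830 yr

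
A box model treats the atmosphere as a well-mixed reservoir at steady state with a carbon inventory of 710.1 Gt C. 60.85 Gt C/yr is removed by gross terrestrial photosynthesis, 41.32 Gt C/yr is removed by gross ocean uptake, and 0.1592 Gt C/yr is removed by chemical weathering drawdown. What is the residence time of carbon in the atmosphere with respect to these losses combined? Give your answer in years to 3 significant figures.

Total removal = 60.85 + 41.32 + 0.1592 = 102.33 Gt C/yr.
τ = M / ΣF_out = 710.1 / 102.33 = 6.939 yr.

6.94 yr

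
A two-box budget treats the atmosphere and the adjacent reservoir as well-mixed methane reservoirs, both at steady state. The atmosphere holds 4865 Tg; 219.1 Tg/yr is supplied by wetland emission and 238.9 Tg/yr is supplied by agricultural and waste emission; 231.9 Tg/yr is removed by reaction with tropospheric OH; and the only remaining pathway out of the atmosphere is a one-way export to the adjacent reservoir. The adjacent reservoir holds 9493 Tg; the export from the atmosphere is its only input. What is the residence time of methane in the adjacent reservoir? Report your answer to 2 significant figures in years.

Balance the atmosphere: ΣF_in = 219.1 + 238.9 = 458.00 Tg/yr.
Export to the adjacent reservoir = ΣF_in − (231.9) = 226.10 Tg/yr.
At steady state the output of the adjacent reservoir equals its input, 226.10 Tg/yr.
τ = M / F = 9493 / 226.10 = 41.99 yr.

42 yr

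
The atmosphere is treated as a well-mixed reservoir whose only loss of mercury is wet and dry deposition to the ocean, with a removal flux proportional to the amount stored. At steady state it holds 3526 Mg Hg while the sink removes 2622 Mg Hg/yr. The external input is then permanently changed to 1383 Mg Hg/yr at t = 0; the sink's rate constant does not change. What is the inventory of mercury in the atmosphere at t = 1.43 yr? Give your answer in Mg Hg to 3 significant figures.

Residence time τ = M₀/F₀ = 1.345 yr. The eventual steady state is M_∞ = M₀·(F₁/F₀) = 3526 × 1383/2622 = 1859.8 Mg Hg.
The anomaly ΔM(t) = M(t) − M_∞ decays as ΔM₀·e^(−t/τ) with ΔM₀ = 3526 − 1859.8 = 1666 Mg Hg.
At t = 1.43 yr, e^(−t/τ) = e^(−1.063) = 0.3453, so ΔM = 575.3 Mg Hg and M = 1859.8 + 575.3 = 2435.1 Mg Hg.

2440 Mg Hg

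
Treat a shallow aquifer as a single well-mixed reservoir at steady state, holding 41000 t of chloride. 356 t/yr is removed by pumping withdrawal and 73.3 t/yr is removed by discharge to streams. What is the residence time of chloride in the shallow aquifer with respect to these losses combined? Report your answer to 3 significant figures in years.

95.5 yr

Total removal = 356.0 + 73.30 = 429.30 t/yr.
τ = M / ΣF_out = 41000 / 429.30 = 95.50 yr.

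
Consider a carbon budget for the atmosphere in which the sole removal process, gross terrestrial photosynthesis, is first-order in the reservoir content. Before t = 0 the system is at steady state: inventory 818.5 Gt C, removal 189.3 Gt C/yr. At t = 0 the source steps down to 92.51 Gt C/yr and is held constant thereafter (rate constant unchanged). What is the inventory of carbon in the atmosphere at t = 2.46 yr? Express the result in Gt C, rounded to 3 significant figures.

τ = M₀/F₀ = 818.5/189.3 = 4.324 yr; rate constant k = 1/τ.
New steady state M_∞ = F₁/k = F₁·τ = 92.51 × 4.324 = 400.00 Gt C.
M(t) = M_∞ + (M₀ − M_∞)·e^(−t/τ); t/τ = 2.46/4.324 = 0.5689, so e^(−t/τ) = 0.5661.
M(t) = 400.00 + 418.5 × 0.5661 = 636.92 Gt C.

637 Gt C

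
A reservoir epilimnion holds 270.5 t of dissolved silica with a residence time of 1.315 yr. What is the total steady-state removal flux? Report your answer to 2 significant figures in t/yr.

F = M / τ = 270.5 / 1.315 = 205.7 t/yr.

210 t/yr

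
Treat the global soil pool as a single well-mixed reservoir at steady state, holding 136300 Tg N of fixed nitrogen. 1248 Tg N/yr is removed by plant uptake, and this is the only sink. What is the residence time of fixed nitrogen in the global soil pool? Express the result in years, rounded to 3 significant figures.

109 yr

τ = M / F = 136300 / 1248 = 109.2 yr.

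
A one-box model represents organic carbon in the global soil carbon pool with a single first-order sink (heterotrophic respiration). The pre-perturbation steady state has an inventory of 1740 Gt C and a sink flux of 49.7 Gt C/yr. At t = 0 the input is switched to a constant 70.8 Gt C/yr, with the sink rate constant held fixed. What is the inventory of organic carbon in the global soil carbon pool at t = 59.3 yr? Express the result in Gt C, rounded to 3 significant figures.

The sink rate constant is k = F₀/M₀ = 49.7/1740 = 0.02856 yr⁻¹.
Solving dM/dt = F₁ − kM with M(0) = M₀ gives M(t) = F₁/k + (M₀ − F₁/k)·e^(−kt).
F₁/k = 70.8/0.02856 = 2478.7 Gt C; kt = 0.02856 × 59.3 = 1.694, e^(−kt) = 0.1838.
M(59.3) = 2478.7 + (1740 − 2478.7) × 0.1838 = 2478.7 − 135.8 = 2342.9 Gt C.

2340 Gt C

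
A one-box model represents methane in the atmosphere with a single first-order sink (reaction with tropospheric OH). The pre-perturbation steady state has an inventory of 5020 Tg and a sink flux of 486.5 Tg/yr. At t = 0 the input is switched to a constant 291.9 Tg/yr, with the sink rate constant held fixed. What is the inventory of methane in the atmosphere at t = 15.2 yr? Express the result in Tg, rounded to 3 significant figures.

Residence time τ = M₀/F₀ = 10.32 yr. The eventual steady state is M_∞ = M₀·(F₁/F₀) = 5020 × 291.9/486.5 = 3012.0 Tg.
The anomaly ΔM(t) = M(t) − M_∞ decays as ΔM₀·e^(−t/τ) with ΔM₀ = 5020 − 3012.0 = 2008 Tg.
At t = 15.2 yr, e^(−t/τ) = e^(−1.473) = 0.2292, so ΔM = 460.3 Tg and M = 3012.0 + 460.3 = 3472.3 Tg.

3470 Tg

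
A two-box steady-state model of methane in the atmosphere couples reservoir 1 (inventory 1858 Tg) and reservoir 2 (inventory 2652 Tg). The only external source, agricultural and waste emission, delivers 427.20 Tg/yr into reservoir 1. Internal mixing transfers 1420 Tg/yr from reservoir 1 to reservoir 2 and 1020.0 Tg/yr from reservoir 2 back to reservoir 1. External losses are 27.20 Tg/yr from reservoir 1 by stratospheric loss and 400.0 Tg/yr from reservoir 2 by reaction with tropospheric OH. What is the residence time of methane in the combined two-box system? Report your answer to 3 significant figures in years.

For the system as a whole, the A↔B exchange is internal and contributes nothing to the throughput; only the external sinks remove mass.
M_total = 1858 + 2652 = 4510.0 Tg.
ΣF_external_out = 27.20 + 400.0 = 427.20 Tg/yr.
τ = M_total / ΣF_ext = 4510.0 / 427.20 = 10.56 yr.

10.6 yr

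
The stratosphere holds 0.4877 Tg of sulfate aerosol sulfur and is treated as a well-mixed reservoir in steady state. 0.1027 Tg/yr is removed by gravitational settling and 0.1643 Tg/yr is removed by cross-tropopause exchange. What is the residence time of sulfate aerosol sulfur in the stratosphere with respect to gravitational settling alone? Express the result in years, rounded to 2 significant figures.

4.7 yr

Residence time with respect to a single sink: τ = M / F_sink.
τ = 0.4877 / 0.1027 = 4.749 yr.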